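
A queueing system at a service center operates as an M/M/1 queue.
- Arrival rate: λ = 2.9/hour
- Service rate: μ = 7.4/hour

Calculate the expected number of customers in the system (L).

ρ = λ/μ = 2.9/7.4 = 0.3919
For M/M/1: L = λ/(μ-λ)
L = 2.9/(7.4-2.9) = 2.9/4.50
L = 0.6444 customers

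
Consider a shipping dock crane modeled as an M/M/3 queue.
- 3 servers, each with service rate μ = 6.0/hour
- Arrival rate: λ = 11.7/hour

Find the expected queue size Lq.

Traffic intensity: ρ = λ/(cμ) = 11.7/(3×6.0) = 0.6500
Since ρ = 0.6500 < 1, system is stable.
Offered load a = λ/μ = cρ = 11.7/6.0 = 1.9500
P₀ = [ Σₙ₌₀^2 aⁿ/n! + a^3/(3!(1-ρ)) ]⁻¹
Σ = a^0/0! + a^1/1! + a^2/2! = 1.00000 + 1.95000 + 1.90125 = 4.8513
a^3/(3!(1-ρ)) = 7.4149/(6 × 0.3500) = 3.5309
P₀ = 1/(4.8513 + 3.5309) = 0.1193
Lq = P₀·a^3·ρ / (3!(1-ρ)²) = 0.1193 × 7.4149 × 0.6500 / (6 × 0.1225) = 0.7823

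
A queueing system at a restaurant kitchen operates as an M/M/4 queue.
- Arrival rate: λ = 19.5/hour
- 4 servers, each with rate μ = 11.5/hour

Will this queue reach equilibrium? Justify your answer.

Stability requires ρ = λ/(cμ) < 1
ρ = 19.5/(4 × 11.5) = 19.5/46.00 = 0.4239
Since 0.4239 < 1, the system is STABLE.
The servers are busy 42.39% of the time.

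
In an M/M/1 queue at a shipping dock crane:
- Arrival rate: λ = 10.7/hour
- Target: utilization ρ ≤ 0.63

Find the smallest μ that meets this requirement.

ρ = λ/μ, so μ = λ/ρ
μ ≥ 10.7/0.63 = 16.9841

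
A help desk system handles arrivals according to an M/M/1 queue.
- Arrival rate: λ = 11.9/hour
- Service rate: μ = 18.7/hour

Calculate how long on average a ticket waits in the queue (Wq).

First, compute utilization: ρ = λ/μ = 11.9/18.7 = 0.6364
For M/M/1: Wq = λ/(μ(μ-λ))
Wq = 11.9/(18.7 × (18.7-11.9))
Wq = 11.9/(18.7 × 6.80)
Wq = 0.09358 hours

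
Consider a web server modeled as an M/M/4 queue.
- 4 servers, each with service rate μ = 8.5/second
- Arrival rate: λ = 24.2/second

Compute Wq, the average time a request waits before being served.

Traffic intensity: ρ = λ/(cμ) = 24.2/(4×8.5) = 0.7118
Since ρ = 0.7118 < 1, system is stable.
Offered load a = λ/μ = cρ = 24.2/8.5 = 2.8471
P₀ = [ Σₙ₌₀^3 aⁿ/n! + a^4/(4!(1-ρ)) ]⁻¹
Σ = a^0/0! + a^1/1! + a^2/2! + a^3/3! = 1.00000 + 2.84706 + 4.05287 + 3.84625 = 11.7462
a^4/(4!(1-ρ)) = 65.7031/(24 × 0.288235) = 9.4979
P₀ = 1/(11.7462 + 9.4979) = 0.04707
Lq = P₀·a^4·ρ / (4!(1-ρ)²) = 0.04707 × 65.7031 × 0.7118 / (24 × 0.08308) = 1.1040
Wq = Lq/λ = 1.1040/24.2 = 0.04562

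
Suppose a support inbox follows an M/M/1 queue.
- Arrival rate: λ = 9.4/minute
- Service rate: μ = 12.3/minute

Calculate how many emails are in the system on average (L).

ρ = λ/μ = 9.4/12.3 = 0.7642
For M/M/1: L = λ/(μ-λ)
L = 9.4/(12.3-9.4) = 9.4/2.90
L = 3.2414 emails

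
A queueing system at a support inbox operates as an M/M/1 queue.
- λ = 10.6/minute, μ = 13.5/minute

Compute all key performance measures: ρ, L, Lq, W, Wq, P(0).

Step 1: ρ = λ/μ = 10.6/13.5 = 0.7852
Step 2: L = λ/(μ-λ) = 10.6/2.90 = 3.6552
Step 3: Lq = λ²/(μ(μ-λ)) = 112.36/(13.5×2.90) = 2.8700
Step 4: W = 1/(μ-λ) = 1/2.90 = 0.34483
Step 5: Wq = λ/(μ(μ-λ)) = 10.6/(13.5×2.90) = 0.2708
Step 6: P(0) = 1-ρ = 0.2148
Verify: L = λW = 10.6×0.34483 = 3.6552 ✔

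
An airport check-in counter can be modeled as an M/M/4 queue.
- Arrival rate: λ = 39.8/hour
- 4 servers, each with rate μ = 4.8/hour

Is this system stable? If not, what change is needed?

Stability requires ρ = λ/(cμ) < 1
ρ = 39.8/(4 × 4.8) = 39.8/19.20 = 2.0729
Since 2.0729 ≥ 1, the system is UNSTABLE.
Need c > λ/μ = 39.8/4.8 = 8.29.
Minimum servers needed: c = 9.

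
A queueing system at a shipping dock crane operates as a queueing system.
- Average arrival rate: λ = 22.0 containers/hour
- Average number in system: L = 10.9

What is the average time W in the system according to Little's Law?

Little's Law: L = λW, so W = L/λ
W = 10.9/22.0 = 0.4955 hours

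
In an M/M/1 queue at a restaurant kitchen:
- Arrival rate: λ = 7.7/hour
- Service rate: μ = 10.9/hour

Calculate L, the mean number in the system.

ρ = λ/μ = 7.7/10.9 = 0.7064
For M/M/1: L = λ/(μ-λ)
L = 7.7/(10.9-7.7) = 7.7/3.20
L = 2.4062 orders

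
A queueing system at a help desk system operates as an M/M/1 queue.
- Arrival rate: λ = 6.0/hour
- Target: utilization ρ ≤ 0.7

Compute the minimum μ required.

ρ = λ/μ, so μ = λ/ρ
μ ≥ 6.0/0.7 = 8.5714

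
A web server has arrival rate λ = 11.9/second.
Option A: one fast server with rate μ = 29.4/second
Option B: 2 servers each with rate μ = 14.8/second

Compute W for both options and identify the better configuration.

Option A: single server μ = 29.4 (M/M/1)
  ρ_A = 11.9/29.4 = 0.4048
  W_A = 1/(μ-λ) = 1/(29.4-11.9) = 1/17.50 = 0.05714

Option B: 2 servers μ = 14.8 (M/M/2)
  ρ_B = λ/(cμ) = 11.9/(2×14.8) = 0.4020
  Offered load a = λ/μ = cρ = 11.9/14.8 = 0.8041
  P₀ = [ Σₙ₌₀^1 aⁿ/n! + a^2/(2!(1-ρ)) ]⁻¹
  Σ = a^0/0! + a^1/1! = 1.0000 + 0.8041 = 1.8041
  a^2/(2!(1-ρ)) = 0.6465/(2 × 0.5980) = 0.5406
  P₀ = 1/(1.8041 + 0.5406) = 0.4265
  Lq = P₀·a^2·ρ / (2!(1-ρ)²) = 0.4265 × 0.6465 × 0.4020 / (2 × 0.3576) = 0.1550
  Wq_B = Lq/λ = 0.15501/11.9 = 0.013026
  W_B = Wq_B + 1/μ = 0.013026 + 0.067568 = 0.08059

Since W_A = 0.05714 < W_B = 0.08059, Option A (single fast server) has the shorter time in system.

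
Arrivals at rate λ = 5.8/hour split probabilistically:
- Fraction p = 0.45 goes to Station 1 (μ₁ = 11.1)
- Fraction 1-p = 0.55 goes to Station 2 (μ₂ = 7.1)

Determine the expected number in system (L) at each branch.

Effective rates: λ₁ = 5.8×0.45 = 2.61, λ₂ = 5.8×0.55 = 3.19
Station 1: ρ₁ = 2.61/11.1 = 0.2351, L₁ = ρ₁/(1-ρ₁) = 0.2351/(1-0.2351) = 0.3074
Station 2: ρ₂ = 3.19/7.1 = 0.4493, L₂ = ρ₂/(1-ρ₂) = 0.4493/(1-0.4493) = 0.8159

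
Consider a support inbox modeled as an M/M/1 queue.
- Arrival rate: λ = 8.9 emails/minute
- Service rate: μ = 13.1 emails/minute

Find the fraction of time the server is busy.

Server utilization: ρ = λ/μ
ρ = 8.9/13.1 = 0.6794
The server is busy 67.94% of the time.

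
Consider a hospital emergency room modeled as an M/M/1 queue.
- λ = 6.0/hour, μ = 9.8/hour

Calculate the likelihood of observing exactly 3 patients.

ρ = λ/μ = 6.0/9.8 = 0.61224
P(n) = (1-ρ)ρⁿ
P(3) = (1-0.61224) × 0.61224^3
P(3) = 0.38776 × 0.22949
P(3) = 0.08899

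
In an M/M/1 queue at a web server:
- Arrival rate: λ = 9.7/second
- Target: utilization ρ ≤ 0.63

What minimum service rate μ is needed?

ρ = λ/μ, so μ = λ/ρ
μ ≥ 9.7/0.63 = 15.3968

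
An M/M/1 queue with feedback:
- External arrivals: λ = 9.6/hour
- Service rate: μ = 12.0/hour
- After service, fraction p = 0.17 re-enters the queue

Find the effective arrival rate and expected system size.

Effective arrival rate: λ_eff = λ/(1-p) = 9.6/(1-0.17) = 9.6/0.83 = 11.566265
ρ = λ_eff/μ = 11.566265/12.0 = 0.9638554
L = ρ/(1-ρ) = 0.9638554/(1-0.9638554) = 26.6667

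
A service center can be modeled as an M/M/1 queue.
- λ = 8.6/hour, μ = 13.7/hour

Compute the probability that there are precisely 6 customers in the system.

ρ = λ/μ = 8.6/13.7 = 0.62774
P(n) = (1-ρ)ρⁿ
P(6) = (1-0.62774) × 0.62774^6
P(6) = 0.3723 × 0.06119
P(6) = 0.02278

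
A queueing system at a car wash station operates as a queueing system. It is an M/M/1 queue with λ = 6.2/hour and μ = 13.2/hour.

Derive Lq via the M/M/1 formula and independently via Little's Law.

Method 1 (direct): Lq = λ²/(μ(μ-λ)) = 38.44/(13.2 × 7.00) = 0.4160

Method 2 (Little's Law):
W = 1/(μ-λ) = 1/7.00 = 0.14286
Wq = W - 1/μ = 0.14286 - 0.075758 = 0.06710
Lq = λWq = 6.2 × 0.06710 = 0.4160 ✔ (matches Method 1)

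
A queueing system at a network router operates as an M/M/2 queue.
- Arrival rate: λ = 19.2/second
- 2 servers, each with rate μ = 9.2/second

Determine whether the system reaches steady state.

Stability requires ρ = λ/(cμ) < 1
ρ = 19.2/(2 × 9.2) = 19.2/18.40 = 1.0435
Since 1.0435 ≥ 1, the system is UNSTABLE.
Need c > λ/μ = 19.2/9.2 = 2.09.
Minimum servers needed: c = 3.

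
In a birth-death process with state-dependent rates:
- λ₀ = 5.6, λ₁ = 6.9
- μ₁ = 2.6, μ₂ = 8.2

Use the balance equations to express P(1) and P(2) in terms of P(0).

Balance equations:
State 0: λ₀P₀ = μ₁P₁ → P₁ = (λ₀/μ₁)P₀ = (5.6/2.6)P₀ = 2.1538P₀
State 1: P₂ = (λ₀λ₁)/(μ₁μ₂)P₀ = (5.6×6.9)/(2.6×8.2)P₀ = 1.8124P₀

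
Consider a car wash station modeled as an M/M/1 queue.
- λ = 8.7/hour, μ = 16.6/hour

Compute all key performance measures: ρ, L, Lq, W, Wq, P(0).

Step 1: ρ = λ/μ = 8.7/16.6 = 0.5241
Step 2: L = λ/(μ-λ) = 8.7/7.90 = 1.1013
Step 3: Lq = λ²/(μ(μ-λ)) = 75.69/(16.6×7.90) = 0.5772
Step 4: W = 1/(μ-λ) = 1/7.90 = 0.126582
Step 5: Wq = λ/(μ(μ-λ)) = 8.7/(16.6×7.90) = 0.06634
Step 6: P(0) = 1-ρ = 0.4759
Verify: L = λW = 8.7×0.126582 = 1.1013 ✔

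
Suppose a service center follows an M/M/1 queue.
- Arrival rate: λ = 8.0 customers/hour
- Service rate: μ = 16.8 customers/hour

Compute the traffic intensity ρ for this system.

Server utilization: ρ = λ/μ
ρ = 8.0/16.8 = 0.4762
The server is busy 47.62% of the time.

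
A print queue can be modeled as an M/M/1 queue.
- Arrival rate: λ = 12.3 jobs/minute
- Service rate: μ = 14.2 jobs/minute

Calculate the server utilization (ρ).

Server utilization: ρ = λ/μ
ρ = 12.3/14.2 = 0.8662
The server is busy 86.62% of the time.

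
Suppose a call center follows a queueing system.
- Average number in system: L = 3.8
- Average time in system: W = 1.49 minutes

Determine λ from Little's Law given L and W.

Little's Law: L = λW, so λ = L/W
λ = 3.8/1.49 = 2.5503 calls/minute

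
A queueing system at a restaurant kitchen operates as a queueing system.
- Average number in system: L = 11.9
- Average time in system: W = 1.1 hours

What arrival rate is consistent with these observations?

Little's Law: L = λW, so λ = L/W
λ = 11.9/1.1 = 10.8182 orders/hour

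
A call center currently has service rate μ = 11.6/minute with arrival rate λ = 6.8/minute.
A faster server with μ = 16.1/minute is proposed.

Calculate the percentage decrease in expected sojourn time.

System 1: ρ₁ = 6.8/11.6 = 0.5862, W₁ = 1/(11.6-6.8) = 0.2083
System 2: ρ₂ = 6.8/16.1 = 0.4224, W₂ = 1/(16.1-6.8) = 0.1075
Improvement: (W₁-W₂)/W₁ = (0.2083-0.1075)/0.2083 = 48.39%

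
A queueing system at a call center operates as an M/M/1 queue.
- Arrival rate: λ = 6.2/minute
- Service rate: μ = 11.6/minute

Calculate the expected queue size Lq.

ρ = λ/μ = 6.2/11.6 = 0.5345
For M/M/1: Lq = λ²/(μ(μ-λ))
Lq = 38.44/(11.6 × 5.40)
Lq = 0.6137 calls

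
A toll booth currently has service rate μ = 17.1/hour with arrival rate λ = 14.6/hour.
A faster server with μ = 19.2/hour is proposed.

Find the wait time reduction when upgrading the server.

System 1: ρ₁ = 14.6/17.1 = 0.8538, W₁ = 1/(17.1-14.6) = 0.4000
System 2: ρ₂ = 14.6/19.2 = 0.7604, W₂ = 1/(19.2-14.6) = 0.2174
Improvement: (W₁-W₂)/W₁ = (0.4000-0.2174)/0.4000 = 45.65%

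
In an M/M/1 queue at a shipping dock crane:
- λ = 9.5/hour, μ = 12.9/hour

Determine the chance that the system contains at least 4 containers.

ρ = λ/μ = 9.5/12.9 = 0.7364
P(N ≥ n) = ρⁿ
P(N ≥ 4) = 0.7364^4
P(N ≥ 4) = 0.2941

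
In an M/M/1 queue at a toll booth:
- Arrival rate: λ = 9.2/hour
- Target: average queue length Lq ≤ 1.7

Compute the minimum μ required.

For M/M/1: Lq = λ²/(μ(μ-λ))
Need Lq ≤ 1.7, i.e. μ(μ-λ) ≥ λ²/1.7
μ² - 9.2μ - 84.64/1.7 ≥ 0  →  μ² - 9.2μ - 49.788235 ≥ 0
Quadratic formula (positive root): μ = [λ + √(λ² + 4×49.788235)]/2
Discriminant: 84.64 + 4×49.788235 = 283.7929, √283.7929 = 16.8462
μ ≥ (9.2 + 16.8462)/2 = 13.0231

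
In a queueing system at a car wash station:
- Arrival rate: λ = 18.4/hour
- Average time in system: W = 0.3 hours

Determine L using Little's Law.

Little's Law: L = λW
L = 18.4 × 0.3 = 5.5200 cars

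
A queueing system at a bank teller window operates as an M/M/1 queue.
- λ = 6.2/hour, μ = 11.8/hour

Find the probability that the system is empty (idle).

ρ = λ/μ = 6.2/11.8 = 0.5254
P(0) = 1 - ρ = 1 - 0.5254 = 0.4746
The server is idle 47.46% of the time.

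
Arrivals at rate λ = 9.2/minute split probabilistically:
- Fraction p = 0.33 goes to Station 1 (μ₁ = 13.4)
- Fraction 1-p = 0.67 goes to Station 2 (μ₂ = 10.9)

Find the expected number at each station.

Effective rates: λ₁ = 9.2×0.33 = 3.036, λ₂ = 9.2×0.67 = 6.164
Station 1: ρ₁ = 3.036/13.4 = 0.22657, L₁ = ρ₁/(1-ρ₁) = 0.22657/(1-0.22657) = 0.2929
Station 2: ρ₂ = 6.164/10.9 = 0.5655, L₂ = ρ₂/(1-ρ₂) = 0.5655/(1-0.5655) = 1.3015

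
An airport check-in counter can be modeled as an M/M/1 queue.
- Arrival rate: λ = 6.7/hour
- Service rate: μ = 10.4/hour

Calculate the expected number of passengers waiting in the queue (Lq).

ρ = λ/μ = 6.7/10.4 = 0.6442
For M/M/1: Lq = λ²/(μ(μ-λ))
Lq = 44.89/(10.4 × 3.70)
Lq = 1.1666 passengers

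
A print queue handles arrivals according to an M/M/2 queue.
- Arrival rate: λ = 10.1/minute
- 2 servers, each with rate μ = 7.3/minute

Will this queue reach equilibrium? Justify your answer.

Stability requires ρ = λ/(cμ) < 1
ρ = 10.1/(2 × 7.3) = 10.1/14.60 = 0.6918
Since 0.6918 < 1, the system is STABLE.
The servers are busy 69.18% of the time.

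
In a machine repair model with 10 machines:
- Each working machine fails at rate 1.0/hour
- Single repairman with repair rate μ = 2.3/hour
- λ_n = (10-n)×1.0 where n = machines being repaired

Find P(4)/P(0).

P(4)/P(0) = ∏_{i=0}^{4-1} λ_i/μ_{i+1}
= (10-0)×1.0/2.3 × (10-1)×1.0/2.3 × (10-2)×1.0/2.3 × (10-3)×1.0/2.3
= 180.1023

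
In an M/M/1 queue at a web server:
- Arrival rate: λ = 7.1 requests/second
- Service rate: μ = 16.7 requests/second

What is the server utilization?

Server utilization: ρ = λ/μ
ρ = 7.1/16.7 = 0.4251
The server is busy 42.51% of the time.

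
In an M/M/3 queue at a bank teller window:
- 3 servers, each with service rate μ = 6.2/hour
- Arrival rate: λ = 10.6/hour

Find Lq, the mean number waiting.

Traffic intensity: ρ = λ/(cμ) = 10.6/(3×6.2) = 0.5699
Since ρ = 0.5699 < 1, system is stable.
Offered load a = λ/μ = cρ = 10.6/6.2 = 1.7097
P₀ = [ Σₙ₌₀^2 aⁿ/n! + a^3/(3!(1-ρ)) ]⁻¹
Σ = a^0/0! + a^1/1! + a^2/2! = 1.0000 + 1.7097 + 1.4615 = 4.1712
a^3/(3!(1-ρ)) = 4.9974/(6 × 0.4301) = 1.9365
P₀ = 1/(4.1712 + 1.9365) = 0.1637
Lq = P₀·a^3·ρ / (3!(1-ρ)²) = 0.16373 × 4.9974 × 0.56989 / (6 × 0.18499) = 0.4201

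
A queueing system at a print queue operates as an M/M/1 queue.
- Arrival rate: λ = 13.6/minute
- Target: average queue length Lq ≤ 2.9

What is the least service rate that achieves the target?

For M/M/1: Lq = λ²/(μ(μ-λ))
Need Lq ≤ 2.9, i.e. μ(μ-λ) ≥ λ²/2.9
μ² - 13.6μ - 184.96/2.9 ≥ 0  →  μ² - 13.6μ - 63.7793 ≥ 0
Quadratic formula (positive root): μ = [λ + √(λ² + 4×63.7793)]/2
Discriminant: 184.96 + 4×63.7793 = 440.0772, √440.0772 = 20.9780
μ ≥ (13.6 + 20.9780)/2 = 17.2890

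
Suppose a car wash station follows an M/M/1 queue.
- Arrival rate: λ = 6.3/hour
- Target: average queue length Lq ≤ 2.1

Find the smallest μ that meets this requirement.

For M/M/1: Lq = λ²/(μ(μ-λ))
Need Lq ≤ 2.1, i.e. μ(μ-λ) ≥ λ²/2.1
μ² - 6.3μ - 39.69/2.1 ≥ 0  →  μ² - 6.3μ - 18.9000 ≥ 0
Quadratic formula (positive root): μ = [λ + √(λ² + 4×18.9000)]/2
Discriminant: 39.69 + 4×18.9000 = 115.2900, √115.2900 = 10.73732
μ ≥ (6.3 + 10.73732)/2 = 8.5187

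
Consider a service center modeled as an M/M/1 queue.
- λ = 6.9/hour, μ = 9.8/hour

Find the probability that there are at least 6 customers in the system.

ρ = λ/μ = 6.9/9.8 = 0.7041
P(N ≥ n) = ρⁿ
P(N ≥ 6) = 0.7041^6
P(N ≥ 6) = 0.1218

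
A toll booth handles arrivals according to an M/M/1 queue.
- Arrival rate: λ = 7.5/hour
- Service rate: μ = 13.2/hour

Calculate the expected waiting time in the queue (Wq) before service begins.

First, compute utilization: ρ = λ/μ = 7.5/13.2 = 0.5682
For M/M/1: Wq = λ/(μ(μ-λ))
Wq = 7.5/(13.2 × (13.2-7.5))
Wq = 7.5/(13.2 × 5.70)
Wq = 0.09968 hours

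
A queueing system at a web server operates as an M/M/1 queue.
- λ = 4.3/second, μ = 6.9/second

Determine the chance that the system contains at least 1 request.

ρ = λ/μ = 4.3/6.9 = 0.6232
P(N ≥ n) = ρⁿ
P(N ≥ 1) = 0.6232^1
P(N ≥ 1) = 0.6232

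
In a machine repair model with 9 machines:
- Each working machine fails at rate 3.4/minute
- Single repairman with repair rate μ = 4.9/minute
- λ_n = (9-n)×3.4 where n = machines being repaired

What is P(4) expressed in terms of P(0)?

P(4)/P(0) = ∏_{i=0}^{4-1} λ_i/μ_{i+1}
= (9-0)×3.4/4.9 × (9-1)×3.4/4.9 × (9-2)×3.4/4.9 × (9-3)×3.4/4.9
= 700.9921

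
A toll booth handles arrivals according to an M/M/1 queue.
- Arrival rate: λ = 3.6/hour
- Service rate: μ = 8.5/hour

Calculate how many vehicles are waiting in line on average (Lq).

ρ = λ/μ = 3.6/8.5 = 0.4235
For M/M/1: Lq = λ²/(μ(μ-λ))
Lq = 12.96/(8.5 × 4.90)
Lq = 0.3112 vehicles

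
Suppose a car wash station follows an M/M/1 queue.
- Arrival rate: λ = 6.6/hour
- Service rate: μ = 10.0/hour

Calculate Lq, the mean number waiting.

ρ = λ/μ = 6.6/10.0 = 0.6600
For M/M/1: Lq = λ²/(μ(μ-λ))
Lq = 43.56/(10.0 × 3.40)
Lq = 1.2812 cars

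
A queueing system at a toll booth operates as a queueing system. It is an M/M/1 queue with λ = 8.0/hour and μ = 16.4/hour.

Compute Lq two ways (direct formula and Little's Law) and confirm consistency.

Method 1 (direct): Lq = λ²/(μ(μ-λ)) = 64.00/(16.4 × 8.40) = 0.4646

Method 2 (Little's Law):
W = 1/(μ-λ) = 1/8.40 = 0.11905
Wq = W - 1/μ = 0.11905 - 0.060976 = 0.05807
Lq = λWq = 8.0 × 0.05807 = 0.4646 ✔ (matches Method 1)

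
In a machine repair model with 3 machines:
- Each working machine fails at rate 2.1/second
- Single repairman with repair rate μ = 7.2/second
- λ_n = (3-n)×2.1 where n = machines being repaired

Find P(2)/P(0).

P(2)/P(0) = ∏_{i=0}^{2-1} λ_i/μ_{i+1}
= (3-0)×2.1/7.2 × (3-1)×2.1/7.2
= 0.5104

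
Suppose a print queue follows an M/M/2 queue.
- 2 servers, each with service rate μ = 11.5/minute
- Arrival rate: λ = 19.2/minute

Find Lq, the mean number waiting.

Traffic intensity: ρ = λ/(cμ) = 19.2/(2×11.5) = 0.8348
Since ρ = 0.8348 < 1, system is stable.
Offered load a = λ/μ = cρ = 19.2/11.5 = 1.6696
P₀ = [ Σₙ₌₀^1 aⁿ/n! + a^2/(2!(1-ρ)) ]⁻¹
Σ = a^0/0! + a^1/1! = 1.0000 + 1.6696 = 2.6696
a^2/(2!(1-ρ)) = 2.78745/(2 × 0.165217) = 8.4357
P₀ = 1/(2.6696 + 8.4357) = 0.09005
Lq = P₀·a^2·ρ / (2!(1-ρ)²) = 0.0900474 × 2.78745 × 0.834783 / (2 × 0.0272968) = 3.8380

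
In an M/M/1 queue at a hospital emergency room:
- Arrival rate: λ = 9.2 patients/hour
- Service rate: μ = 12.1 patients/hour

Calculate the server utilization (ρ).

Server utilization: ρ = λ/μ
ρ = 9.2/12.1 = 0.7603
The server is busy 76.03% of the time.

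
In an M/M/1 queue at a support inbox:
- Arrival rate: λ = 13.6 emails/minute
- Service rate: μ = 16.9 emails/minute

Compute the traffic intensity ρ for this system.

Server utilization: ρ = λ/μ
ρ = 13.6/16.9 = 0.8047
The server is busy 80.47% of the time.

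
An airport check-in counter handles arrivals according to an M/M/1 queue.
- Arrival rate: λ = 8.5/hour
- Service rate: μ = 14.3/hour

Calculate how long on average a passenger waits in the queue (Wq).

First, compute utilization: ρ = λ/μ = 8.5/14.3 = 0.5944
For M/M/1: Wq = λ/(μ(μ-λ))
Wq = 8.5/(14.3 × (14.3-8.5))
Wq = 8.5/(14.3 × 5.80)
Wq = 0.1025 hours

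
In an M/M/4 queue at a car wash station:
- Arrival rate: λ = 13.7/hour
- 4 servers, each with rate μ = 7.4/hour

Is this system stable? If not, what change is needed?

Stability requires ρ = λ/(cμ) < 1
ρ = 13.7/(4 × 7.4) = 13.7/29.60 = 0.4628
Since 0.4628 < 1, the system is STABLE.
The servers are busy 46.28% of the time.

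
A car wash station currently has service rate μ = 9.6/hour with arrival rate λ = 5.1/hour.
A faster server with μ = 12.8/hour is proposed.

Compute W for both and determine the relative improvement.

System 1: ρ₁ = 5.1/9.6 = 0.5312, W₁ = 1/(9.6-5.1) = 0.22222
System 2: ρ₂ = 5.1/12.8 = 0.3984, W₂ = 1/(12.8-5.1) = 0.12987
Improvement: (W₁-W₂)/W₁ = (0.22222-0.12987)/0.22222 = 41.56%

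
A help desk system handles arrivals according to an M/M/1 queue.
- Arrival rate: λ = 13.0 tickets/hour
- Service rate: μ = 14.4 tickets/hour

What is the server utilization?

Server utilization: ρ = λ/μ
ρ = 13.0/14.4 = 0.9028
The server is busy 90.28% of the time.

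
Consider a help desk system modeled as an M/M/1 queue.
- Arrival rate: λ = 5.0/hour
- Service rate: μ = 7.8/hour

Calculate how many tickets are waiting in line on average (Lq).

ρ = λ/μ = 5.0/7.8 = 0.6410
For M/M/1: Lq = λ²/(μ(μ-λ))
Lq = 25.00/(7.8 × 2.80)
Lq = 1.1447 tickets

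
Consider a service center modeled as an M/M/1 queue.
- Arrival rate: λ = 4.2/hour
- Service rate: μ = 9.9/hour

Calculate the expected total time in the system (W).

First, compute utilization: ρ = λ/μ = 4.2/9.9 = 0.4242
For M/M/1: W = 1/(μ-λ)
W = 1/(9.9-4.2) = 1/5.70
W = 0.1754 hours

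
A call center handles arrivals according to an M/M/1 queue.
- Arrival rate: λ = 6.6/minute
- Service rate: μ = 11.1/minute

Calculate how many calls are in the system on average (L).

ρ = λ/μ = 6.6/11.1 = 0.5946
For M/M/1: L = λ/(μ-λ)
L = 6.6/(11.1-6.6) = 6.6/4.50
L = 1.4667 calls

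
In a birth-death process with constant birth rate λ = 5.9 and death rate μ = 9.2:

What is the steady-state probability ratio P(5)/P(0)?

For constant rates: P(n)/P(0) = (λ/μ)^n
P(5)/P(0) = (5.9/9.2)^5 = 0.6413^5 = 0.1085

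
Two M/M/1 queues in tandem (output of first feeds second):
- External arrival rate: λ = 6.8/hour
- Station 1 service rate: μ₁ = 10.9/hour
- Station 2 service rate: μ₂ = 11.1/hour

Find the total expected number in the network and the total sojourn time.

By Jackson's theorem, each station behaves as independent M/M/1.
Station 1: ρ₁ = 6.8/10.9 = 0.6239, L₁ = ρ₁/(1-ρ₁) = λ/(μ₁-λ) = 6.8/4.10 = 1.6585
Station 2: ρ₂ = 6.8/11.1 = 0.6126, L₂ = ρ₂/(1-ρ₂) = λ/(μ₂-λ) = 6.8/4.30 = 1.5814
Total: L = L₁ + L₂ = 1.6585 + 1.5814 = 3.2399
W = L/λ = 3.2399/6.8 = 0.4765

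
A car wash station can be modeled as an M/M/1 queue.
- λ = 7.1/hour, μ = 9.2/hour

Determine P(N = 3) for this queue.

ρ = λ/μ = 7.1/9.2 = 0.7717
P(n) = (1-ρ)ρⁿ
P(3) = (1-0.7717) × 0.7717^3
P(3) = 0.2283 × 0.4596
P(3) = 0.1049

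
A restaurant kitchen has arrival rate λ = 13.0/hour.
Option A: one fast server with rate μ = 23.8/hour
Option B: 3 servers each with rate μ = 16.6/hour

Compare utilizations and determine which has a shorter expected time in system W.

Option A: single server μ = 23.8 (M/M/1)
  ρ_A = 13.0/23.8 = 0.5462
  W_A = 1/(μ-λ) = 1/(23.8-13.0) = 1/10.80 = 0.09259

Option B: 3 servers μ = 16.6 (M/M/3)
  ρ_B = λ/(cμ) = 13.0/(3×16.6) = 0.2610
  Offered load a = λ/μ = cρ = 13.0/16.6 = 0.7831
  P₀ = [ Σₙ₌₀^2 aⁿ/n! + a^3/(3!(1-ρ)) ]⁻¹
  Σ = a^0/0! + a^1/1! + a^2/2! = 1.0000 + 0.78313 + 0.30665 = 2.0898
  a^3/(3!(1-ρ)) = 0.4803/(6 × 0.7390) = 0.1083
  P₀ = 1/(2.0898 + 0.1083) = 0.4549
  Lq = P₀·a^3·ρ / (3!(1-ρ)²) = 0.45494 × 0.48029 × 0.26104 / (6 × 0.54606) = 0.01741
  Wq_B = Lq/λ = 0.01741/13.0 = 0.001339
  W_B = Wq_B + 1/μ = 0.001339 + 0.06024 = 0.06158

Since W_B = 0.06158 < W_A = 0.09259, Option B (multiple servers) has the shorter time in system.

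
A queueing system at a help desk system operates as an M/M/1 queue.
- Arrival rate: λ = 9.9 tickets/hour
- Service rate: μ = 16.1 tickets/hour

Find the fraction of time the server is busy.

Server utilization: ρ = λ/μ
ρ = 9.9/16.1 = 0.6149
The server is busy 61.49% of the time.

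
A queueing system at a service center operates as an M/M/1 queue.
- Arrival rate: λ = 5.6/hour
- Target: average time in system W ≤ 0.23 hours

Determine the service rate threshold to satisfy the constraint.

For M/M/1: W = 1/(μ-λ)
Need W ≤ 0.23, so 1/(μ-λ) ≤ 0.23
μ - λ ≥ 1/0.23 = 4.3478
μ ≥ 5.6 + 4.3478 = 9.9478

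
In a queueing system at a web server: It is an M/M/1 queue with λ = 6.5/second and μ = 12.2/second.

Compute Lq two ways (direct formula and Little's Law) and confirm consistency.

Method 1 (direct): Lq = λ²/(μ(μ-λ)) = 42.25/(12.2 × 5.70) = 0.6076

Method 2 (Little's Law):
W = 1/(μ-λ) = 1/5.70 = 0.17544
Wq = W - 1/μ = 0.17544 - 0.081967 = 0.09347
Lq = λWq = 6.5 × 0.09347 = 0.6076 ✔ (matches Method 1)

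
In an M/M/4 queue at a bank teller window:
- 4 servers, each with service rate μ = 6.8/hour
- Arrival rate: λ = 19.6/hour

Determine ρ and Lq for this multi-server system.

Traffic intensity: ρ = λ/(cμ) = 19.6/(4×6.8) = 0.7206
Since ρ = 0.7206 < 1, system is stable.
Offered load a = λ/μ = cρ = 19.6/6.8 = 2.8824
P₀ = [ Σₙ₌₀^3 aⁿ/n! + a^4/(4!(1-ρ)) ]⁻¹
Σ = a^0/0! + a^1/1! + a^2/2! + a^3/3! = 1.00000 + 2.88235 + 4.15398 + 3.99108 = 12.0274
a^4/(4!(1-ρ)) = 69.0222/(24 × 0.27941) = 10.2928
P₀ = 1/(12.0274 + 10.2928) = 0.04480
Lq = P₀·a^4·ρ / (4!(1-ρ)²) = 0.044802 × 69.0222 × 0.72059 / (24 × 0.078071) = 1.1893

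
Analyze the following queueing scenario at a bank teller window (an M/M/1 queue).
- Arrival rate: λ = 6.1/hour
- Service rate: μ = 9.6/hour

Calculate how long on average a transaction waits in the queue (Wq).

First, compute utilization: ρ = λ/μ = 6.1/9.6 = 0.6354
For M/M/1: Wq = λ/(μ(μ-λ))
Wq = 6.1/(9.6 × (9.6-6.1))
Wq = 6.1/(9.6 × 3.50)
Wq = 0.1815 hours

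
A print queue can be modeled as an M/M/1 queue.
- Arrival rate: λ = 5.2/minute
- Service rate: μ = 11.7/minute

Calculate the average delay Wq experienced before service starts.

First, compute utilization: ρ = λ/μ = 5.2/11.7 = 0.4444
For M/M/1: Wq = λ/(μ(μ-λ))
Wq = 5.2/(11.7 × (11.7-5.2))
Wq = 5.2/(11.7 × 6.50)
Wq = 0.06838 minutes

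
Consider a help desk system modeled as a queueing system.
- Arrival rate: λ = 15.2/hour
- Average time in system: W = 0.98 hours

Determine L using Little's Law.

Little's Law: L = λW
L = 15.2 × 0.98 = 14.8960 tickets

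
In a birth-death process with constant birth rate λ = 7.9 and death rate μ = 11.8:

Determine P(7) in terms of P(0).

For constant rates: P(n)/P(0) = (λ/μ)^n
P(7)/P(0) = (7.9/11.8)^7 = 0.6695^7 = 0.06029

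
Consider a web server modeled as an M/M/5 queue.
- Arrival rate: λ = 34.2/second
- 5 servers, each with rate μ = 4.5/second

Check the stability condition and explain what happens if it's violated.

Stability requires ρ = λ/(cμ) < 1
ρ = 34.2/(5 × 4.5) = 34.2/22.50 = 1.5200
Since 1.5200 ≥ 1, the system is UNSTABLE.
Need c > λ/μ = 34.2/4.5 = 7.60.
Minimum servers needed: c = 8.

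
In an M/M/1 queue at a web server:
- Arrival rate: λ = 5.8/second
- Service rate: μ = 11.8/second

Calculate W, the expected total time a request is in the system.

First, compute utilization: ρ = λ/μ = 5.8/11.8 = 0.4915
For M/M/1: W = 1/(μ-λ)
W = 1/(11.8-5.8) = 1/6.00
W = 0.1667 seconds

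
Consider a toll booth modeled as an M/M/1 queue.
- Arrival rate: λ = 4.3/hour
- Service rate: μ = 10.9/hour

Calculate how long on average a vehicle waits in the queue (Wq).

First, compute utilization: ρ = λ/μ = 4.3/10.9 = 0.3945
For M/M/1: Wq = λ/(μ(μ-λ))
Wq = 4.3/(10.9 × (10.9-4.3))
Wq = 4.3/(10.9 × 6.60)
Wq = 0.05977 hours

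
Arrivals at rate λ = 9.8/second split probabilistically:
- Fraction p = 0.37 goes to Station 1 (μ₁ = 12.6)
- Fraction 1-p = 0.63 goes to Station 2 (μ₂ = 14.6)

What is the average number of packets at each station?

Effective rates: λ₁ = 9.8×0.37 = 3.626, λ₂ = 9.8×0.63 = 6.174
Station 1: ρ₁ = 3.626/12.6 = 0.2878, L₁ = ρ₁/(1-ρ₁) = 0.2878/(1-0.2878) = 0.4041
Station 2: ρ₂ = 6.174/14.6 = 0.42288, L₂ = ρ₂/(1-ρ₂) = 0.42288/(1-0.42288) = 0.7327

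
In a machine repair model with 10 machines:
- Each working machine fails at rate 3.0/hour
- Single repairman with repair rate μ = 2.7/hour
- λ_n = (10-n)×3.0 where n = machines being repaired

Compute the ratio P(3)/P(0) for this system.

P(3)/P(0) = ∏_{i=0}^{3-1} λ_i/μ_{i+1}
= (10-0)×3.0/2.7 × (10-1)×3.0/2.7 × (10-2)×3.0/2.7
= 987.6543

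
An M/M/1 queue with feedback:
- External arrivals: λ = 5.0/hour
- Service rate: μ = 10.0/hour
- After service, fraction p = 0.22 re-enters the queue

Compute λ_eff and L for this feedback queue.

Effective arrival rate: λ_eff = λ/(1-p) = 5.0/(1-0.22) = 5.0/0.78 = 6.4103
ρ = λ_eff/μ = 6.4103/10.0 = 0.64103
L = ρ/(1-ρ) = 0.64103/(1-0.64103) = 1.7857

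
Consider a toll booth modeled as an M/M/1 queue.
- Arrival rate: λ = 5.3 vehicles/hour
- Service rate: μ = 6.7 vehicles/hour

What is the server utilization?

Server utilization: ρ = λ/μ
ρ = 5.3/6.7 = 0.7910
The server is busy 79.10% of the time.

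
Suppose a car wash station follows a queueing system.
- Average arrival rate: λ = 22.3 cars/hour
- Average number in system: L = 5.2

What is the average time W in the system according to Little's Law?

Little's Law: L = λW, so W = L/λ
W = 5.2/22.3 = 0.2332 hours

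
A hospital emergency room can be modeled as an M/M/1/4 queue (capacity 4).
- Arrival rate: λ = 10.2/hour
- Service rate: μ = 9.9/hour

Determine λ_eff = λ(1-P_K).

ρ = λ/μ = 10.2/9.9 = 1.0303
P₀ = (1-ρ)/(1-ρ^(K+1)) = (1-1.0303)/(1-1.0303^5) = -0.03030/-0.1610 = 0.1882
P_K = P₀×ρ^K = 0.1882 × 1.0303^4 = 0.1882 × 1.1268 = 0.2121
λ_eff = λ(1-P_K) = 10.2 × (1 - 0.21212) = 10.2 × 0.78788 = 8.0364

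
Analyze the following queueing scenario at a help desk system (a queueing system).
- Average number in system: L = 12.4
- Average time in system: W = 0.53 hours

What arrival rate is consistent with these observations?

Little's Law: L = λW, so λ = L/W
λ = 12.4/0.53 = 23.3962 tickets/hour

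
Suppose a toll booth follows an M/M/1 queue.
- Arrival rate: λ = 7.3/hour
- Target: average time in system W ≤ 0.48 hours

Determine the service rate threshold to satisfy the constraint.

For M/M/1: W = 1/(μ-λ)
Need W ≤ 0.48, so 1/(μ-λ) ≤ 0.48
μ - λ ≥ 1/0.48 = 2.0833
μ ≥ 7.3 + 2.0833 = 9.3833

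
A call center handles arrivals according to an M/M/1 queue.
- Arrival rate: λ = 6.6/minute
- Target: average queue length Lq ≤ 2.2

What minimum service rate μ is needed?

For M/M/1: Lq = λ²/(μ(μ-λ))
Need Lq ≤ 2.2, i.e. μ(μ-λ) ≥ λ²/2.2
μ² - 6.6μ - 43.56/2.2 ≥ 0  →  μ² - 6.6μ - 19.8000 ≥ 0
Quadratic formula (positive root): μ = [λ + √(λ² + 4×19.8000)]/2
Discriminant: 43.56 + 4×19.8000 = 122.7600, √122.7600 = 11.0797
μ ≥ (6.6 + 11.0797)/2 = 8.8399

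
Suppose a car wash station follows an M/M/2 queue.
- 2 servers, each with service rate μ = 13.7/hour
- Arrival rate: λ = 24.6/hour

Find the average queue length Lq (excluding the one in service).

Traffic intensity: ρ = λ/(cμ) = 24.6/(2×13.7) = 0.8978
Since ρ = 0.8978 < 1, system is stable.
Offered load a = λ/μ = cρ = 24.6/13.7 = 1.7956
P₀ = [ Σₙ₌₀^1 aⁿ/n! + a^2/(2!(1-ρ)) ]⁻¹
Σ = a^0/0! + a^1/1! = 1.0000 + 1.7956 = 2.7956
a^2/(2!(1-ρ)) = 3.22425/(2 × 0.102190) = 15.7758
P₀ = 1/(2.7956 + 15.7758) = 0.05385
Lq = P₀·a^2·ρ / (2!(1-ρ)²) = 0.05384615 × 3.224253 × 0.8978102 / (2 × 0.01044275) = 7.4632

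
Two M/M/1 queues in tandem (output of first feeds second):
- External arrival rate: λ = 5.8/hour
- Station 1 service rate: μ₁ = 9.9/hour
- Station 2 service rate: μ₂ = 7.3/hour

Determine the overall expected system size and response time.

By Jackson's theorem, each station behaves as independent M/M/1.
Station 1: ρ₁ = 5.8/9.9 = 0.5859, L₁ = ρ₁/(1-ρ₁) = λ/(μ₁-λ) = 5.8/4.10 = 1.4146
Station 2: ρ₂ = 5.8/7.3 = 0.7945, L₂ = ρ₂/(1-ρ₂) = λ/(μ₂-λ) = 5.8/1.50 = 3.8667
Total: L = L₁ + L₂ = 1.4146 + 3.8667 = 5.2813
W = L/λ = 5.2813/5.8 = 0.9106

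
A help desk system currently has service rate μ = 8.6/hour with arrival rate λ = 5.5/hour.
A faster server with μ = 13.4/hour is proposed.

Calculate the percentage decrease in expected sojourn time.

System 1: ρ₁ = 5.5/8.6 = 0.6395, W₁ = 1/(8.6-5.5) = 0.3226
System 2: ρ₂ = 5.5/13.4 = 0.4104, W₂ = 1/(13.4-5.5) = 0.1266
Improvement: (W₁-W₂)/W₁ = (0.3226-0.1266)/0.3226 = 60.76%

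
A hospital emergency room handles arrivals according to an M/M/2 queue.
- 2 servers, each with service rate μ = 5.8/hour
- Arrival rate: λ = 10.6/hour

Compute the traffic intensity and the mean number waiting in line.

Traffic intensity: ρ = λ/(cμ) = 10.6/(2×5.8) = 0.9138
Since ρ = 0.9138 < 1, system is stable.
Offered load a = λ/μ = cρ = 10.6/5.8 = 1.8276
P₀ = [ Σₙ₌₀^1 aⁿ/n! + a^2/(2!(1-ρ)) ]⁻¹
Σ = a^0/0! + a^1/1! = 1.0000 + 1.8276 = 2.8276
a^2/(2!(1-ρ)) = 3.34007/(2 × 0.0862069) = 19.3724
P₀ = 1/(2.8276 + 19.3724) = 0.04505
Lq = P₀·a^2·ρ / (2!(1-ρ)²) = 0.0450450 × 3.34007 × 0.913793 / (2 × 0.00743163) = 9.2499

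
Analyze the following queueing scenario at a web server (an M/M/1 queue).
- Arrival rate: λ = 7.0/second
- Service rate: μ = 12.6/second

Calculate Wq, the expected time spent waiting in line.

First, compute utilization: ρ = λ/μ = 7.0/12.6 = 0.5556
For M/M/1: Wq = λ/(μ(μ-λ))
Wq = 7.0/(12.6 × (12.6-7.0))
Wq = 7.0/(12.6 × 5.60)
Wq = 0.09921 seconds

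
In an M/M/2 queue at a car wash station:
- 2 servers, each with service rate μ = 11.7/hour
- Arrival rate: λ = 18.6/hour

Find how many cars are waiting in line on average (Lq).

Traffic intensity: ρ = λ/(cμ) = 18.6/(2×11.7) = 0.7949
Since ρ = 0.7949 < 1, system is stable.
Offered load a = λ/μ = cρ = 18.6/11.7 = 1.5897
P₀ = [ Σₙ₌₀^1 aⁿ/n! + a^2/(2!(1-ρ)) ]⁻¹
Σ = a^0/0! + a^1/1! = 1.0000 + 1.5897 = 2.5897
a^2/(2!(1-ρ)) = 2.52728/(2 × 0.205128) = 6.1603
P₀ = 1/(2.5897 + 6.1603) = 0.1143
Lq = P₀·a^2·ρ / (2!(1-ρ)²) = 0.114286 × 2.52728 × 0.794872 / (2 × 0.0420776) = 2.7281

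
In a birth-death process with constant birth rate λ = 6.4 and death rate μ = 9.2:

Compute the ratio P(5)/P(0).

For constant rates: P(n)/P(0) = (λ/μ)^n
P(5)/P(0) = (6.4/9.2)^5 = 0.69565^5 = 0.1629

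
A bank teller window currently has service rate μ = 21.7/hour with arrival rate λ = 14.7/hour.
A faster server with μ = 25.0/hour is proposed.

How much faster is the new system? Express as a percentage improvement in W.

System 1: ρ₁ = 14.7/21.7 = 0.6774, W₁ = 1/(21.7-14.7) = 0.14286
System 2: ρ₂ = 14.7/25.0 = 0.5880, W₂ = 1/(25.0-14.7) = 0.097087
Improvement: (W₁-W₂)/W₁ = (0.14286-0.097087)/0.14286 = 32.04%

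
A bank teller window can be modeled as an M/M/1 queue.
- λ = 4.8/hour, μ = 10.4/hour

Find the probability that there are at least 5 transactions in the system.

ρ = λ/μ = 4.8/10.4 = 0.46154
P(N ≥ n) = ρⁿ
P(N ≥ 5) = 0.46154^5
P(N ≥ 5) = 0.02094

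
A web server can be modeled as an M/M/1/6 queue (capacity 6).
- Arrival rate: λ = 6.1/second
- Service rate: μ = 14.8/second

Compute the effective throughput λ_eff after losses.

ρ = λ/μ = 6.1/14.8 = 0.41216
P₀ = (1-ρ)/(1-ρ^(K+1)) = (1-0.41216)/(1-0.41216^7) = 0.5878/0.9980 = 0.5890
P_K = P₀×ρ^K = 0.58903 × 0.41216^6 = 0.58903 × 0.0049022 = 0.002888
λ_eff = λ(1-P_K) = 6.1 × (1 - 0.002888) = 6.1 × 0.99711 = 6.0824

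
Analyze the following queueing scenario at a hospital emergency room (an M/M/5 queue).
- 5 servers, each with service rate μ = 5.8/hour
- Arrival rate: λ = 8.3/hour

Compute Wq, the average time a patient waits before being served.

Traffic intensity: ρ = λ/(cμ) = 8.3/(5×5.8) = 0.2862
Since ρ = 0.2862 < 1, system is stable.
Offered load a = λ/μ = cρ = 8.3/5.8 = 1.4310
P₀ = [ Σₙ₌₀^4 aⁿ/n! + a^5/(5!(1-ρ)) ]⁻¹
Σ = a^0/0! + a^1/1! + a^2/2! + a^3/3! + a^4/4! = 1.0000 + 1.4310 + 1.0239 + 0.48843 + 0.17474 = 4.1181
a^5/(5!(1-ρ)) = 6.0014/(120 × 0.7138) = 0.07006
P₀ = 1/(4.1181 + 0.07006) = 0.2388
Lq = P₀·a^5·ρ / (5!(1-ρ)²) = 0.23877 × 6.0014 × 0.28621 / (120 × 0.50950) = 0.006708
Wq = Lq/λ = 0.006708/8.3 = 0.0008082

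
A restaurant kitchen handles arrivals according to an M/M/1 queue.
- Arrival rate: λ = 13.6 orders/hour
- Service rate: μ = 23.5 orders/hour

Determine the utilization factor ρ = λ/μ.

Server utilization: ρ = λ/μ
ρ = 13.6/23.5 = 0.5787
The server is busy 57.87% of the time.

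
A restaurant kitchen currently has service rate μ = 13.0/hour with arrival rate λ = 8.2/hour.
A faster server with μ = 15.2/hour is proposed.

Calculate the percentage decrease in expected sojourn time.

System 1: ρ₁ = 8.2/13.0 = 0.6308, W₁ = 1/(13.0-8.2) = 0.20833
System 2: ρ₂ = 8.2/15.2 = 0.5395, W₂ = 1/(15.2-8.2) = 0.14286
Improvement: (W₁-W₂)/W₁ = (0.20833-0.14286)/0.20833 = 31.43%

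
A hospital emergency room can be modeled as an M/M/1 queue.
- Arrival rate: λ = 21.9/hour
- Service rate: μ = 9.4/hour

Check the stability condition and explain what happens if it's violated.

Stability requires ρ = λ/(cμ) < 1
ρ = 21.9/(1 × 9.4) = 21.9/9.40 = 2.3298
Since 2.3298 ≥ 1, the system is UNSTABLE.
Queue grows without bound. Need μ > λ = 21.9.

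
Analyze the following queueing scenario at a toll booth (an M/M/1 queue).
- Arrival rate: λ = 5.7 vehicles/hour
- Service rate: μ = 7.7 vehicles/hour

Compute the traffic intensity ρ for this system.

Server utilization: ρ = λ/μ
ρ = 5.7/7.7 = 0.7403
The server is busy 74.03% of the time.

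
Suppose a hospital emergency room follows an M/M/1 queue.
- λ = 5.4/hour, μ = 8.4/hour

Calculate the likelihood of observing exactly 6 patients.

ρ = λ/μ = 5.4/8.4 = 0.6429
P(n) = (1-ρ)ρⁿ
P(6) = (1-0.6429) × 0.6429^6
P(6) = 0.3571 × 0.07061
P(6) = 0.02521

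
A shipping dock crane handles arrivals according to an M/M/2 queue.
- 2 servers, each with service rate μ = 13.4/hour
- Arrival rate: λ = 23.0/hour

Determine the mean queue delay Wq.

Traffic intensity: ρ = λ/(cμ) = 23.0/(2×13.4) = 0.8582
Since ρ = 0.8582 < 1, system is stable.
Offered load a = λ/μ = cρ = 23.0/13.4 = 1.7164
P₀ = [ Σₙ₌₀^1 aⁿ/n! + a^2/(2!(1-ρ)) ]⁻¹
Σ = a^0/0! + a^1/1! = 1.0000 + 1.7164 = 2.7164
a^2/(2!(1-ρ)) = 2.94609/(2 × 0.141791) = 10.3888
P₀ = 1/(2.7164 + 10.3888) = 0.07631
Lq = P₀·a^2·ρ / (2!(1-ρ)²) = 0.0763052 × 2.94609 × 0.858209 / (2 × 0.0201047) = 4.7981
Wq = Lq/λ = 4.7981/23.0 = 0.2086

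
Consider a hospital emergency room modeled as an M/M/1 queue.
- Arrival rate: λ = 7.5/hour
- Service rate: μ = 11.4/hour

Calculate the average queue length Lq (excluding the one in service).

ρ = λ/μ = 7.5/11.4 = 0.6579
For M/M/1: Lq = λ²/(μ(μ-λ))
Lq = 56.25/(11.4 × 3.90)
Lq = 1.2652 patients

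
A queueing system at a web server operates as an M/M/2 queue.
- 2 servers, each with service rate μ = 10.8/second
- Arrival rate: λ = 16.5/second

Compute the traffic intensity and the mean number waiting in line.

Traffic intensity: ρ = λ/(cμ) = 16.5/(2×10.8) = 0.7639
Since ρ = 0.7639 < 1, system is stable.
Offered load a = λ/μ = cρ = 16.5/10.8 = 1.5278
P₀ = [ Σₙ₌₀^1 aⁿ/n! + a^2/(2!(1-ρ)) ]⁻¹
Σ = a^0/0! + a^1/1! = 1.0000 + 1.5278 = 2.5278
a^2/(2!(1-ρ)) = 2.3341/(2 × 0.23611) = 4.9428
P₀ = 1/(2.5278 + 4.9428) = 0.1339
Lq = P₀·a^2·ρ / (2!(1-ρ)²) = 0.13386 × 2.3341 × 0.76389 / (2 × 0.055748) = 2.1406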